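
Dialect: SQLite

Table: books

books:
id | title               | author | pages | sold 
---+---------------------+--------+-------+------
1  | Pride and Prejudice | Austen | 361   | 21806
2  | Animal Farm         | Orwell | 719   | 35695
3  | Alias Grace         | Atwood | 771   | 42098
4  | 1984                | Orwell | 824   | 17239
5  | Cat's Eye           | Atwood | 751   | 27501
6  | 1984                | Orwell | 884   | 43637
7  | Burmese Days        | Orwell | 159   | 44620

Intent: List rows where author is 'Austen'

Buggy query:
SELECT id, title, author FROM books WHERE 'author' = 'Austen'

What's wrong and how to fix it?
Bug: 'author' in single quotes is a string literal, not the column; the comparison is literal-vs-literal and never true

Fix: Reference the column as author without single quotes

Corrected query:
SELECT id, title, author FROM books WHERE author = 'Austen'

Result:
id | title               | author
---+---------------------+-------
1  | Pride and Prejudice | Austen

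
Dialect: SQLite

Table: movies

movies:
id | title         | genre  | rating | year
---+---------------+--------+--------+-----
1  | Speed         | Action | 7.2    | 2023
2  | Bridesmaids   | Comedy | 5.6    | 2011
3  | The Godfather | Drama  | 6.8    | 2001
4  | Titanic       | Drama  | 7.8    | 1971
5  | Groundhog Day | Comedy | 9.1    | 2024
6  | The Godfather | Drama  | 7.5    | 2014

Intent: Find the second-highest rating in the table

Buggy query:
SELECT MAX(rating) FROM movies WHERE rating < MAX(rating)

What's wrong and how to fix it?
Bug: The inner MAX is an aggregate inside WHERE, which is not allowed

Fix: Put the inner MAX in a scalar subquery

Corrected query:
SELECT MAX(rating) FROM movies WHERE rating < (SELECT MAX(rating) FROM movies)

Result:
MAX(rating)
-----------
7.8        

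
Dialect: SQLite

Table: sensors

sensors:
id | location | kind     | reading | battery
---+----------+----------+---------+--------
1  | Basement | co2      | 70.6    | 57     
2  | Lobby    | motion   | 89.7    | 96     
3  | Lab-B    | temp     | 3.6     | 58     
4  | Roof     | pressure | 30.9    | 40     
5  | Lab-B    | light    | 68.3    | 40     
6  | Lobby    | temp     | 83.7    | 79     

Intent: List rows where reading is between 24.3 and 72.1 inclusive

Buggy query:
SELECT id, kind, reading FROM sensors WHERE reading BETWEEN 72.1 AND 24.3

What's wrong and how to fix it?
Bug: The bounds are reversed; BETWEEN a AND b requires a <= b to match anything

Fix: Write BETWEEN 24.3 AND 72.1

Corrected query:
SELECT id, kind, reading FROM sensors WHERE reading BETWEEN 24.3 AND 72.1

Result:
id | kind     | reading
---+----------+--------
1  | co2      | 70.6   
4  | pressure | 30.9   
5  | light    | 68.3   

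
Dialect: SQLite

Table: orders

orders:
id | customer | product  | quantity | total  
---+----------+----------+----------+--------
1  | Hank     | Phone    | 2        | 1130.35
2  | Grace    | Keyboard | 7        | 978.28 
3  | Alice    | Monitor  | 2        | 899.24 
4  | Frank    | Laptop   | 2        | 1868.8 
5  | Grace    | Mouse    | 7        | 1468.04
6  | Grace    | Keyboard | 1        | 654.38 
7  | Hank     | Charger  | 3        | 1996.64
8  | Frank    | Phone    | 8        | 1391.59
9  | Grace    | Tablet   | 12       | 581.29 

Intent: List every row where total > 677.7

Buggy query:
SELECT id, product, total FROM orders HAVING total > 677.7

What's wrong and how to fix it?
Bug: HAVING filters the output of aggregation, but this query has no GROUP BY and no aggregate functions, so SQLite rejects it (HAVING clause on a non-aggregate query); the condition here is per row

Fix: Use WHERE for row-level filtering

Corrected query:
SELECT id, product, total FROM orders WHERE total > 677.7

Result:
id | product  | total  
---+----------+--------
1  | Phone    | 1130.35
2  | Keyboard | 978.28 
3  | Monitor  | 899.24 
4  | Laptop   | 1868.8 
5  | Mouse    | 1468.04
7  | Charger  | 1996.64
8  | Phone    | 1391.59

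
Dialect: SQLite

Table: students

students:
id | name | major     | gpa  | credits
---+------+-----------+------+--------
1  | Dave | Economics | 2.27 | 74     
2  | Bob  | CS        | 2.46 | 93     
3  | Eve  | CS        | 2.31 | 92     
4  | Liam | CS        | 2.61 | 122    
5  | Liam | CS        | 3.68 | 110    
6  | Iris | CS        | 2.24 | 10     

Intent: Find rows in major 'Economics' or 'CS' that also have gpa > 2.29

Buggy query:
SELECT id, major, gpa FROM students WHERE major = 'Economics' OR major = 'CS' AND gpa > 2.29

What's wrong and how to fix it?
Bug: AND binds tighter than OR, so this parses as major = 'Economics' OR (major = 'CS' AND gpa > 2.29)

Fix: Add parentheses around the OR so the AND applies to both alternatives

Corrected query:
SELECT id, major, gpa FROM students WHERE (major = 'Economics' OR major = 'CS') AND gpa > 2.29

Result:
id | major | gpa 
---+-------+-----
2  | CS    | 2.46
3  | CS    | 2.31
4  | CS    | 2.61
5  | CS    | 3.68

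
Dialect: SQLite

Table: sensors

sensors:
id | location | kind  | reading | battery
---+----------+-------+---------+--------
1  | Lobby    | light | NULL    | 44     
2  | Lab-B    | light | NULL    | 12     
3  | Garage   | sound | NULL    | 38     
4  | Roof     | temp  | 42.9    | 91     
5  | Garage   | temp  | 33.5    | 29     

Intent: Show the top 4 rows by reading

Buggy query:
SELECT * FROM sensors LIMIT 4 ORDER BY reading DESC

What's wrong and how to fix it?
Bug: ORDER BY cannot follow LIMIT; LIMIT is the final clause

Fix: Swap the clauses: ORDER BY first, then LIMIT

Corrected query:
SELECT * FROM sensors ORDER BY reading DESC LIMIT 4

Result:
id | location | kind  | reading | battery
---+----------+-------+---------+--------
4  | Roof     | temp  | 42.9    | 91     
5  | Garage   | temp  | 33.5    | 29     
1  | Lobby    | light | NULL    | 44     
2  | Lab-B    | light | NULL    | 12     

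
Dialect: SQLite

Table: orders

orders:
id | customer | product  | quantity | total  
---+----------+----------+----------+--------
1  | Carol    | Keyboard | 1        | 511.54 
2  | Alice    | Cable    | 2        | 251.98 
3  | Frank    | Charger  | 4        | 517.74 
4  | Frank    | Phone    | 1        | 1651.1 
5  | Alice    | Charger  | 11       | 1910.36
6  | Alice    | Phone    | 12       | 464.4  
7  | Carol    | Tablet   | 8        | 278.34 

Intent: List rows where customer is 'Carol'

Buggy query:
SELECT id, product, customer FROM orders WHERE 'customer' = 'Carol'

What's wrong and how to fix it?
Bug: 'customer' in single quotes is a string literal, not the column; the comparison is literal-vs-literal and never true

Fix: Reference the column as customer without single quotes

Corrected query:
SELECT id, product, customer FROM orders WHERE customer = 'Carol'

Result:
id | product  | customer
---+----------+---------
1  | Keyboard | Carol   
7  | Tablet   | Carol   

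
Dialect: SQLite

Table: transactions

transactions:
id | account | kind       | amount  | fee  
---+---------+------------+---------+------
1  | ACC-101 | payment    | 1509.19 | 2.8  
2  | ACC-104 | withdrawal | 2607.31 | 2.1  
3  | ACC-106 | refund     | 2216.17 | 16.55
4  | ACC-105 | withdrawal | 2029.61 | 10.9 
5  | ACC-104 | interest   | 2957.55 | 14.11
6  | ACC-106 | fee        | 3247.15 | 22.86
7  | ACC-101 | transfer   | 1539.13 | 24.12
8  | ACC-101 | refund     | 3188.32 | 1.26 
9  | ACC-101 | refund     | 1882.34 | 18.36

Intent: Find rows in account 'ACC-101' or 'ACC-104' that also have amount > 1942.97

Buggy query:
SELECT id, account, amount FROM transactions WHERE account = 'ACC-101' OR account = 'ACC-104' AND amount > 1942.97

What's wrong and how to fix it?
Bug: Without parentheses, AND is evaluated before OR, so the amount filter only applies to the 'ACC-104' branch

Fix: Group the OR with parentheses (or use IN), then AND the threshold

Corrected query:
SELECT id, account, amount FROM transactions WHERE (account = 'ACC-101' OR account = 'ACC-104') AND amount > 1942.97

Result:
id | account | amount 
---+---------+--------
2  | ACC-104 | 2607.31
5  | ACC-104 | 2957.55
8  | ACC-101 | 3188.32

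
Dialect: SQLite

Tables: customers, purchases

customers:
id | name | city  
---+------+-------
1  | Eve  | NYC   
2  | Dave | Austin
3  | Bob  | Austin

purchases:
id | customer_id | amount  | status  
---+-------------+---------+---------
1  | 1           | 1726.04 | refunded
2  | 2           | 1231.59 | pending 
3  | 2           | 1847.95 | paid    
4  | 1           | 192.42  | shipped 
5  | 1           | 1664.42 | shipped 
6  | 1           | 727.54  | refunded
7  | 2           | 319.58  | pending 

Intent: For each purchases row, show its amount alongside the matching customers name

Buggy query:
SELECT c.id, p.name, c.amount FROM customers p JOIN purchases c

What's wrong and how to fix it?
Bug: Missing join condition: each purchases row is matched to all customers rows instead of just its own

Fix: Add ON c.customer_id = p.id to the JOIN

Corrected query:
SELECT c.id, p.name, c.amount FROM customers p JOIN purchases c ON c.customer_id = p.id

Result:
id | name | amount 
---+------+--------
1  | Eve  | 1726.04
2  | Dave | 1231.59
3  | Dave | 1847.95
4  | Eve  | 192.42 
5  | Eve  | 1664.42
6  | Eve  | 727.54 
7  | Dave | 319.58 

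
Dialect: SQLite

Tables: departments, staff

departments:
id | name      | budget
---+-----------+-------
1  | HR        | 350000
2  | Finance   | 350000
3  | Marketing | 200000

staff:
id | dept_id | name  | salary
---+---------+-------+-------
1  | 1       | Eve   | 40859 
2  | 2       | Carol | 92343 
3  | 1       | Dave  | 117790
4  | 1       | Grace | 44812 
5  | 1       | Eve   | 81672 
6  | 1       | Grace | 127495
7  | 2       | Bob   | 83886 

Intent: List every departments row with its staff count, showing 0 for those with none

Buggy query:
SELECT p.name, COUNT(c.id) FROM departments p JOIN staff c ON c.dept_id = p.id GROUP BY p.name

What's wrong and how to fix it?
Bug: An inner join excludes parents with zero children

Fix: Switch to LEFT JOIN to retain unmatched parent rows

Corrected query:
SELECT p.name, COUNT(c.id) FROM departments p LEFT JOIN staff c ON c.dept_id = p.id GROUP BY p.name

Result:
name      | COUNT(c.id)
----------+------------
Finance   | 2          
HR        | 5          
Marketing | 0          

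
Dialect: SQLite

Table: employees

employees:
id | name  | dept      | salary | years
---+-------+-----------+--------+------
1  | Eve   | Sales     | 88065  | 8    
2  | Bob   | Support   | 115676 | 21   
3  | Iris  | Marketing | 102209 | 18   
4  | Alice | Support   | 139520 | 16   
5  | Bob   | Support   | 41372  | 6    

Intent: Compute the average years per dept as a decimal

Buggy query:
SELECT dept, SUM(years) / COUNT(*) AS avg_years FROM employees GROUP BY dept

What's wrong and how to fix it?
Bug: SUM(years) and COUNT(*) are both integers; the division truncates the fractional part

Fix: Cast one side to REAL so the division keeps the fractional part

Corrected query:
SELECT dept, SUM(years) * 1.0 / COUNT(*) AS avg_years FROM employees GROUP BY dept

Result:
dept      | avg_years
----------+----------
Marketing | 18       
Sales     | 8        
Support   | 14.333333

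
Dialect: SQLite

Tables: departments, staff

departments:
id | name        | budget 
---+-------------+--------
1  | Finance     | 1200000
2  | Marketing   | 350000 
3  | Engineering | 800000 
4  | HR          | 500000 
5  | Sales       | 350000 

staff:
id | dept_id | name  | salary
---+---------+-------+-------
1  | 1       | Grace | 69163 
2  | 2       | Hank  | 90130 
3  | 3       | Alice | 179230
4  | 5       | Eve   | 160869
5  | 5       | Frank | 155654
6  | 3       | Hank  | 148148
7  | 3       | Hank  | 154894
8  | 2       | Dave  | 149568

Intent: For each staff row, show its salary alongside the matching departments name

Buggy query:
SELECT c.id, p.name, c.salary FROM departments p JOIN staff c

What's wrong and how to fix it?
Bug: Missing join condition: each staff row is matched to all departments rows instead of just its own

Fix: Specify the join condition linking the foreign key to the parent id

Corrected query:
SELECT c.id, p.name, c.salary FROM departments p JOIN staff c ON c.dept_id = p.id

Result:
id | name        | salary
---+-------------+-------
1  | Finance     | 69163 
2  | Marketing   | 90130 
3  | Engineering | 179230
4  | Sales       | 160869
5  | Sales       | 155654
6  | Engineering | 148148
7  | Engineering | 154894
8  | Marketing   | 149568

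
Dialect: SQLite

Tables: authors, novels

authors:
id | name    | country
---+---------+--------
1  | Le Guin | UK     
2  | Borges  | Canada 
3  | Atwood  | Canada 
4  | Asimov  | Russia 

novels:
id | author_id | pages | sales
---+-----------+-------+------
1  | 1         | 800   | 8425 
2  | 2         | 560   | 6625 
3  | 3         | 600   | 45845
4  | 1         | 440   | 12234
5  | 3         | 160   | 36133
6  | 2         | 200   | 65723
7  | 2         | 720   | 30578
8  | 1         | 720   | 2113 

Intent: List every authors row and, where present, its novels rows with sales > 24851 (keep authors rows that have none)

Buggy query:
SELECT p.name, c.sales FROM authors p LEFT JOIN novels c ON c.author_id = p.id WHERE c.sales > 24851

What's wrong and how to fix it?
Bug: Filtering c.sales in WHERE discards the NULL rows produced by LEFT JOIN, turning it into an inner join

Fix: Put 'c.sales > 24851' in the JOIN's ON clause instead of WHERE

Corrected query:
SELECT p.name, c.sales FROM authors p LEFT JOIN novels c ON c.author_id = p.id AND c.sales > 24851

Result:
name    | sales
--------+------
Le Guin | NULL 
Borges  | 30578
Borges  | 65723
Atwood  | 36133
Atwood  | 45845
Asimov  | NULL 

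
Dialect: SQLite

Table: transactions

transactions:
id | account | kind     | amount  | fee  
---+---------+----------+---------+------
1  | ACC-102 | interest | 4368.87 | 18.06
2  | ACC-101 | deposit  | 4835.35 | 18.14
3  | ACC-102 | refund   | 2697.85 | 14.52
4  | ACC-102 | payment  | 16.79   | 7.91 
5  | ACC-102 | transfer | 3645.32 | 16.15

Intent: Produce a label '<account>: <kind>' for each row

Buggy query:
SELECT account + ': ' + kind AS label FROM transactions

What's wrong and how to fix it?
Bug: '+' is numeric addition; on text columns SQLite converts them to 0 instead of concatenating

Fix: Use the || operator for string concatenation

Corrected query:
SELECT account || ': ' || kind AS label FROM transactions

Result:
label            
-----------------
ACC-102: interest
ACC-101: deposit 
ACC-102: refund  
ACC-102: payment 
ACC-102: transfer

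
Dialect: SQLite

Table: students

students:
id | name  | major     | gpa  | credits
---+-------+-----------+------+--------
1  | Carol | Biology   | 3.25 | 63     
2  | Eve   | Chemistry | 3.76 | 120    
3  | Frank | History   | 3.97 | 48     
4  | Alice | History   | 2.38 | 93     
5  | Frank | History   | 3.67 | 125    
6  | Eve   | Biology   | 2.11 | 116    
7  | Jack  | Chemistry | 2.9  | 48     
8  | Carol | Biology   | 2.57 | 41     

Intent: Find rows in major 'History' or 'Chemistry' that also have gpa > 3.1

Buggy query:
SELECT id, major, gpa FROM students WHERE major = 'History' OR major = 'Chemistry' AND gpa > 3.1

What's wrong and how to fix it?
Bug: Without parentheses, AND is evaluated before OR, so the gpa filter only applies to the 'Chemistry' branch

Fix: Group the OR with parentheses (or use IN), then AND the threshold

Corrected query:
SELECT id, major, gpa FROM students WHERE (major = 'History' OR major = 'Chemistry') AND gpa > 3.1

Result:
id | major     | gpa 
---+-----------+-----
2  | Chemistry | 3.76
3  | History   | 3.97
5  | History   | 3.67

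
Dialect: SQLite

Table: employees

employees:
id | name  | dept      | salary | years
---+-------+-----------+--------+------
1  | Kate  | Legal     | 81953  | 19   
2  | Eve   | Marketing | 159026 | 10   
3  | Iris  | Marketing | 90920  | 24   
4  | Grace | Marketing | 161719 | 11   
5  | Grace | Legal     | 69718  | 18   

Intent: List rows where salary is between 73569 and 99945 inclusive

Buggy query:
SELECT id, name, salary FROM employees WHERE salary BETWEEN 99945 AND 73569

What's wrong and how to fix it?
Bug: The bounds are reversed; BETWEEN a AND b requires a <= b to match anything

Fix: Write BETWEEN 73569 AND 99945

Corrected query:
SELECT id, name, salary FROM employees WHERE salary BETWEEN 73569 AND 99945

Result:
id | name | salary
---+------+-------
1  | Kate | 81953 
3  | Iris | 90920 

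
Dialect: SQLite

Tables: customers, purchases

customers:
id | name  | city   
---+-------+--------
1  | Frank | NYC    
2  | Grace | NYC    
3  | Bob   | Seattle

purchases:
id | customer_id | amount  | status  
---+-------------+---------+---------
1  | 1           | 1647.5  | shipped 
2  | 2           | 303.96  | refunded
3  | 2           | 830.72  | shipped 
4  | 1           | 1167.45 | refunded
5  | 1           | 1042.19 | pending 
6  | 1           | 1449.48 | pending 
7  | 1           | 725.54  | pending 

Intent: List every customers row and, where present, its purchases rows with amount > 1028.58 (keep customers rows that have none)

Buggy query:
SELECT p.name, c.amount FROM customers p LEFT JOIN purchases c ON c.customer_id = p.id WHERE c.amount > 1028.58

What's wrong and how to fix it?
Bug: A WHERE condition on the right-hand table after LEFT JOIN drops unmatched parents

Fix: Move the right-table condition into the ON clause so unmatched parents are kept

Corrected query:
SELECT p.name, c.amount FROM customers p LEFT JOIN purchases c ON c.customer_id = p.id AND c.amount > 1028.58

Result:
name  | amount 
------+--------
Frank | 1042.19
Frank | 1167.45
Frank | 1449.48
Frank | 1647.5 
Grace | NULL   
Bob   | NULL   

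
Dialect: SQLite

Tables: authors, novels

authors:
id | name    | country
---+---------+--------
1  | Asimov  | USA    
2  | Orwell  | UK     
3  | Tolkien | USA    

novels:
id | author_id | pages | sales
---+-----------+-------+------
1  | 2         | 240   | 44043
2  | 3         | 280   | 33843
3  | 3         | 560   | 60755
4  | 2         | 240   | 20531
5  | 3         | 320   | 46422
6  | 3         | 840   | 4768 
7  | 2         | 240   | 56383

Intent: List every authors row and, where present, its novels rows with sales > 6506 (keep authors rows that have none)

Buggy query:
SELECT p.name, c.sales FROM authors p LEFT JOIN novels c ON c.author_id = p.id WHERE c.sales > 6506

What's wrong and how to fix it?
Bug: A WHERE condition on the right-hand table after LEFT JOIN drops unmatched parents

Fix: Put 'c.sales > 6506' in the JOIN's ON clause instead of WHERE

Corrected query:
SELECT p.name, c.sales FROM authors p LEFT JOIN novels c ON c.author_id = p.id AND c.sales > 6506

Result:
name    | sales
--------+------
Asimov  | NULL 
Orwell  | 20531
Orwell  | 44043
Orwell  | 56383
Tolkien | 33843
Tolkien | 46422
Tolkien | 60755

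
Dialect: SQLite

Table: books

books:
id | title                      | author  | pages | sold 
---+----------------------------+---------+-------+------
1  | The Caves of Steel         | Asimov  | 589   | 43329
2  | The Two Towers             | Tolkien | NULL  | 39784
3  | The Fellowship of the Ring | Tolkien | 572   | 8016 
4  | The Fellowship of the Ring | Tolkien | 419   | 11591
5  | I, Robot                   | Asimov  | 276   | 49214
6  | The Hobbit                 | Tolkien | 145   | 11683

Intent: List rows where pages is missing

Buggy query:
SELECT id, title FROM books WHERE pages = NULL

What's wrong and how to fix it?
Bug: '= NULL' is always unknown in SQL three-valued logic, so no rows match

Fix: Use IS NULL to test for NULL

Corrected query:
SELECT id, title FROM books WHERE pages IS NULL

Result:
id | title         
---+---------------
2  | The Two Towers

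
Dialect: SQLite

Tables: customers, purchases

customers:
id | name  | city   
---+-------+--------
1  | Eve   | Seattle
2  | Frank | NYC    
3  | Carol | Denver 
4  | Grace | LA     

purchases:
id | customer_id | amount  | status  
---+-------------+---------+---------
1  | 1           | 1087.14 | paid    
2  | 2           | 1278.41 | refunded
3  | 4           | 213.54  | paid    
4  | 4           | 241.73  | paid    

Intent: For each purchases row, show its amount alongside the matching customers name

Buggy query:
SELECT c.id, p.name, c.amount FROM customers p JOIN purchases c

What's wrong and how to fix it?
Bug: JOIN with no ON clause produces a cartesian product; every purchases row pairs with every customers row

Fix: Add ON c.customer_id = p.id to the JOIN

Corrected query:
SELECT c.id, p.name, c.amount FROM customers p JOIN purchases c ON c.customer_id = p.id

Result:
id | name  | amount 
---+-------+--------
1  | Eve   | 1087.14
2  | Frank | 1278.41
3  | Grace | 213.54 
4  | Grace | 241.73 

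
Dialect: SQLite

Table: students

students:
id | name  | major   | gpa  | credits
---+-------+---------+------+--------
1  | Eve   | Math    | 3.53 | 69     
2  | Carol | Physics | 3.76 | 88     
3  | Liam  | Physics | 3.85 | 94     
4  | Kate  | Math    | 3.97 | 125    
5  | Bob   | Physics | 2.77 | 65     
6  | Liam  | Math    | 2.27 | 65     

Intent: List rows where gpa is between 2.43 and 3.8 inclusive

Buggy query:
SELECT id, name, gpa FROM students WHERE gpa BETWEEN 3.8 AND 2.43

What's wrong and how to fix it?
Bug: BETWEEN expects the lower bound first; with 3.8 AND 2.43 the range is empty

Fix: Write BETWEEN 2.43 AND 3.8

Corrected query:
SELECT id, name, gpa FROM students WHERE gpa BETWEEN 2.43 AND 3.8

Result:
id | name  | gpa 
---+-------+-----
1  | Eve   | 3.53
2  | Carol | 3.76
5  | Bob   | 2.77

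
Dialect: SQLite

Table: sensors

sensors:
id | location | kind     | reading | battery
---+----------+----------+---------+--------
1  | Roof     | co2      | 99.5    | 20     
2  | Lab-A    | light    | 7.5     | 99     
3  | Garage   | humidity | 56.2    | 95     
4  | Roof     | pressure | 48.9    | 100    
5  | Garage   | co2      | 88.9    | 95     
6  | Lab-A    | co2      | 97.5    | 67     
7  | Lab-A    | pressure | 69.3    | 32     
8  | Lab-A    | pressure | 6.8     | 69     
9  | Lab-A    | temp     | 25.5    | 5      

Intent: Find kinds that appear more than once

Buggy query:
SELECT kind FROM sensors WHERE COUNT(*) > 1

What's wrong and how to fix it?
Bug: COUNT(*) is an aggregate and cannot be used in WHERE

Fix: Group first, then use HAVING for the count condition

Corrected query:
SELECT kind FROM sensors GROUP BY kind HAVING COUNT(*) > 1

Result:
kind    
--------
co2     
pressure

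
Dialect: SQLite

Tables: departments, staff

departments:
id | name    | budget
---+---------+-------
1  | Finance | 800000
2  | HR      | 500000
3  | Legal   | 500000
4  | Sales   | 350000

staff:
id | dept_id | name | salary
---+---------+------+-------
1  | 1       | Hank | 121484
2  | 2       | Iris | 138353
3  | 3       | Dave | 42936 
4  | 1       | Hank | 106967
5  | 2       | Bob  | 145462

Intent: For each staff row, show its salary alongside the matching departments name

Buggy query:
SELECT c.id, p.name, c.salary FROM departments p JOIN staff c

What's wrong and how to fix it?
Bug: Missing join condition: each staff row is matched to all departments rows instead of just its own

Fix: Specify the join condition linking the foreign key to the parent id

Corrected query:
SELECT c.id, p.name, c.salary FROM departments p JOIN staff c ON c.dept_id = p.id

Result:
id | name    | salary
---+---------+-------
1  | Finance | 121484
2  | HR      | 138353
3  | Legal   | 42936 
4  | Finance | 106967
5  | HR      | 145462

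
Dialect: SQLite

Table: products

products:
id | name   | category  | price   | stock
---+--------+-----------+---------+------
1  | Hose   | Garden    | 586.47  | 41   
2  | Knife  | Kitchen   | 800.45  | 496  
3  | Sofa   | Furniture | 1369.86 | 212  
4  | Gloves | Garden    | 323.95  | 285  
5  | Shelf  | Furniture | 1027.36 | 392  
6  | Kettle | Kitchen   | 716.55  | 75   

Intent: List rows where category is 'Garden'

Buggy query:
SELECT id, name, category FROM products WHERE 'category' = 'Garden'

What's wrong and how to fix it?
Bug: Single quotes denote string literals in SQL; the column name is being compared as a constant string

Fix: Remove the quotes around the column name (or use double quotes for an identifier)

Corrected query:
SELECT id, name, category FROM products WHERE category = 'Garden'

Result:
id | name   | category
---+--------+---------
1  | Hose   | Garden  
4  | Gloves | Garden  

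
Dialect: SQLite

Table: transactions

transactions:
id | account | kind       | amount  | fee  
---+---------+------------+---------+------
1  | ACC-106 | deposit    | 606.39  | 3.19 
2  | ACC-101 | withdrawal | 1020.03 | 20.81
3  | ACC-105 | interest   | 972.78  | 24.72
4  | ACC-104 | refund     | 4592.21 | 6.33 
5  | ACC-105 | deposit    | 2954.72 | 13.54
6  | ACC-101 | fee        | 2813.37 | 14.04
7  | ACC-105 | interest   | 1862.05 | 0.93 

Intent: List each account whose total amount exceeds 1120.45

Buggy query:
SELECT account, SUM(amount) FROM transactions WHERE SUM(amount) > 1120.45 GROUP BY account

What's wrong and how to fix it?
Bug: SUM(amount) is an aggregate, but WHERE filters rows before aggregation

Fix: Use HAVING (which filters groups after aggregation) instead of WHERE

Corrected query:
SELECT account, SUM(amount) FROM transactions GROUP BY account HAVING SUM(amount) > 1120.45

Result:
account | SUM(amount)
--------+------------
ACC-101 | 3833.4     
ACC-104 | 4592.21    
ACC-105 | 5789.55    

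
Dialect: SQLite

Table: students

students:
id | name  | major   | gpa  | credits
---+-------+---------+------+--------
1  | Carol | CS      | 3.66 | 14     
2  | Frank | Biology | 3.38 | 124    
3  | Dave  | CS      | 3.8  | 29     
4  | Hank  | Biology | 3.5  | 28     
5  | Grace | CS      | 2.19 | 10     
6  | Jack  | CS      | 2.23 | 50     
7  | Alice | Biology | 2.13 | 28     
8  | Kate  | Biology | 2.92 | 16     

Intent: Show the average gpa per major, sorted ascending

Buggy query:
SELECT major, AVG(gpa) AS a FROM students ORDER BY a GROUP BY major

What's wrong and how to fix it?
Bug: GROUP BY must precede ORDER BY

Fix: Reorder: SELECT … FROM … GROUP BY … ORDER BY …

Corrected query:
SELECT major, AVG(gpa) AS a FROM students GROUP BY major ORDER BY a

Result:
major   | a     
--------+-------
CS      | 2.97  
Biology | 2.9825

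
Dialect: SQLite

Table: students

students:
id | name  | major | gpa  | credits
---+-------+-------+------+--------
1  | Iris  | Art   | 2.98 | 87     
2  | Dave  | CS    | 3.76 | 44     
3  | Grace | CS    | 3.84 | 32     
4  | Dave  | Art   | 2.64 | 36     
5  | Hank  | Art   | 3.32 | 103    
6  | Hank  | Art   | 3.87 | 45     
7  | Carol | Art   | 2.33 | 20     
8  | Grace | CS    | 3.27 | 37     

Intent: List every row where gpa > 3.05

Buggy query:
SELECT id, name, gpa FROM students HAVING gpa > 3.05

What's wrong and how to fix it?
Bug: This is a non-aggregate query (no GROUP BY, no aggregates), so in SQLite the HAVING clause is invalid here; a row-level condition belongs in WHERE

Fix: Replace HAVING with WHERE since the condition applies to individual rows

Corrected query:
SELECT id, name, gpa FROM students WHERE gpa > 3.05

Result:
id | name  | gpa 
---+-------+-----
2  | Dave  | 3.76
3  | Grace | 3.84
5  | Hank  | 3.32
6  | Hank  | 3.87
8  | Grace | 3.27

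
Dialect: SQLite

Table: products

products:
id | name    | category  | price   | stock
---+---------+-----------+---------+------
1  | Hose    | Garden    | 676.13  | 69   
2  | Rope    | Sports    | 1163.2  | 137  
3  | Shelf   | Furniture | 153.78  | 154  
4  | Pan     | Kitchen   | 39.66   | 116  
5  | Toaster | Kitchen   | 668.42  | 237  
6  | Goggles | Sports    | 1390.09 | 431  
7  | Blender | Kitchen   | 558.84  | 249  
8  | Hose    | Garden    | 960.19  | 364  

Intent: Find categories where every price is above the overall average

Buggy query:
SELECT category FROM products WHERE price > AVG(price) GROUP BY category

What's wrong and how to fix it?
Bug: WHERE evaluates per row before aggregation, so AVG() is unavailable

Fix: Compute the overall average in a scalar subquery and compare each group's MIN against it in HAVING

Corrected query:
SELECT category FROM products GROUP BY category HAVING MIN(price) > (SELECT AVG(price) FROM products)

Result:
category
--------
Sports  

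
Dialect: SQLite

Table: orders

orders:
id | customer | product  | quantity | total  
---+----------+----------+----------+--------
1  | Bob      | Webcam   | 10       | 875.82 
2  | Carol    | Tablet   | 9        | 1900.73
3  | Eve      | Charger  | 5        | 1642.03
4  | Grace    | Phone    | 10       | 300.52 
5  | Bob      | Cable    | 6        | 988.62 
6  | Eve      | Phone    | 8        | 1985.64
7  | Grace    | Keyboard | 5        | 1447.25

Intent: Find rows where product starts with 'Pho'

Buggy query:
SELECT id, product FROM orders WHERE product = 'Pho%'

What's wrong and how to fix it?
Bug: '=' compares the literal string including the % character; pattern matching needs LIKE

Fix: Use LIKE for wildcard pattern matching

Corrected query:
SELECT id, product FROM orders WHERE product LIKE 'Pho%'

Result:
id | product
---+--------
4  | Phone  
6  | Phone  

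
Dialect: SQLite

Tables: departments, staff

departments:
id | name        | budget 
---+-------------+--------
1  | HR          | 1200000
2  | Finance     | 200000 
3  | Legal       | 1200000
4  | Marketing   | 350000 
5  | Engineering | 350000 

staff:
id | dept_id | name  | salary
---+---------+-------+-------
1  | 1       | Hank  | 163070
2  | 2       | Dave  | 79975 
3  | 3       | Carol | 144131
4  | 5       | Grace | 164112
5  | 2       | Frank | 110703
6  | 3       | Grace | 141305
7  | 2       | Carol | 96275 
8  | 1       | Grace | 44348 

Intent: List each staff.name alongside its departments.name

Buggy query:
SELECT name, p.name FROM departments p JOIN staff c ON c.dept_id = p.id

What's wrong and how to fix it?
Bug: 'name' exists in both joined tables, so the database can't tell which one is meant

Fix: Prefix ambiguous columns with the table alias

Corrected query:
SELECT c.name, p.name FROM departments p JOIN staff c ON c.dept_id = p.id

Result:
name  | name       
------+------------
Hank  | HR         
Dave  | Finance    
Carol | Legal      
Grace | Engineering
Frank | Finance    
Grace | Legal      
Carol | Finance    
Grace | HR         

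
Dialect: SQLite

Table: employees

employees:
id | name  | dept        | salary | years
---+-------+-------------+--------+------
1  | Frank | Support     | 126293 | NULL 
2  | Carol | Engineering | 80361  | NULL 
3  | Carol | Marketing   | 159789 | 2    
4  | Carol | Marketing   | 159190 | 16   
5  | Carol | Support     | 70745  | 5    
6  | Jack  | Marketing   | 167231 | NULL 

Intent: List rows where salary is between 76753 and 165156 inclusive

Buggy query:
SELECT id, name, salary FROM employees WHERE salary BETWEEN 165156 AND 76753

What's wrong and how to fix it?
Bug: The bounds are reversed; BETWEEN a AND b requires a <= b to match anything

Fix: Write BETWEEN 76753 AND 165156

Corrected query:
SELECT id, name, salary FROM employees WHERE salary BETWEEN 76753 AND 165156

Result:
id | name  | salary
---+-------+-------
1  | Frank | 126293
2  | Carol | 80361 
3  | Carol | 159789
4  | Carol | 159190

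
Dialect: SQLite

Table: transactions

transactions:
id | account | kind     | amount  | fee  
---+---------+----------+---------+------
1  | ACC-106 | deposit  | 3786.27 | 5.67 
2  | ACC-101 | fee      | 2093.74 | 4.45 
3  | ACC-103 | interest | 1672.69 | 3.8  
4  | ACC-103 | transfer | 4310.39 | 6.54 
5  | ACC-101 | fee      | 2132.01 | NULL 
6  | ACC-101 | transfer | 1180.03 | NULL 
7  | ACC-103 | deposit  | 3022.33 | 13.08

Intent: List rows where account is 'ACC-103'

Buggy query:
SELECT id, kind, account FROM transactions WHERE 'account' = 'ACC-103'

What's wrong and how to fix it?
Bug: 'account' in single quotes is a string literal, not the column; the comparison is literal-vs-literal and never true

Fix: Remove the quotes around the column name (or use double quotes for an identifier)

Corrected query:
SELECT id, kind, account FROM transactions WHERE account = 'ACC-103'

Result:
id | kind     | account
---+----------+--------
3  | interest | ACC-103
4  | transfer | ACC-103
7  | deposit  | ACC-103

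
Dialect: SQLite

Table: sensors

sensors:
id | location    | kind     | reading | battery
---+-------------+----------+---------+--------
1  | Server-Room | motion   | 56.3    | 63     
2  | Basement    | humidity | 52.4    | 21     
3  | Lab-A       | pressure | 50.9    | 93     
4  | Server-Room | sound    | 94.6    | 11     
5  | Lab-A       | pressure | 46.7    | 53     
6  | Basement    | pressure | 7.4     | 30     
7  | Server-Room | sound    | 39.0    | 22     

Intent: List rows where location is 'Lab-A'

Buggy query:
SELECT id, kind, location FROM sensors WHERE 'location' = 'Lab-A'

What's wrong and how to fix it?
Bug: Single quotes denote string literals in SQL; the column name is being compared as a constant string

Fix: Remove the quotes around the column name (or use double quotes for an identifier)

Corrected query:
SELECT id, kind, location FROM sensors WHERE location = 'Lab-A'

Result:
id | kind     | location
---+----------+---------
3  | pressure | Lab-A   
5  | pressure | Lab-A   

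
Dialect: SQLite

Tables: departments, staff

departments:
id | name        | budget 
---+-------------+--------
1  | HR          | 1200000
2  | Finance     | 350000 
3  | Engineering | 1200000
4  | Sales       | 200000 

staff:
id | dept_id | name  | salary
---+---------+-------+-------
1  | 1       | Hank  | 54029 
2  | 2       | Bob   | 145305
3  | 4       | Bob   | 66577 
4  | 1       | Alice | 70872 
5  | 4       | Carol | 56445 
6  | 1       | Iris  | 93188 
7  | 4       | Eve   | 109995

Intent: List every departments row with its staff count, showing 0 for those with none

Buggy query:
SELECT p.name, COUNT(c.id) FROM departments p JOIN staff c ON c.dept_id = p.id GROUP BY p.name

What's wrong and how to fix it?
Bug: An inner join excludes parents with zero children

Fix: Use LEFT JOIN so parents without children still appear (COUNT(c.id) gives 0)

Corrected query:
SELECT p.name, COUNT(c.id) FROM departments p LEFT JOIN staff c ON c.dept_id = p.id GROUP BY p.name

Result:
name        | COUNT(c.id)
------------+------------
Engineering | 0          
Finance     | 1          
HR          | 3          
Sales       | 3          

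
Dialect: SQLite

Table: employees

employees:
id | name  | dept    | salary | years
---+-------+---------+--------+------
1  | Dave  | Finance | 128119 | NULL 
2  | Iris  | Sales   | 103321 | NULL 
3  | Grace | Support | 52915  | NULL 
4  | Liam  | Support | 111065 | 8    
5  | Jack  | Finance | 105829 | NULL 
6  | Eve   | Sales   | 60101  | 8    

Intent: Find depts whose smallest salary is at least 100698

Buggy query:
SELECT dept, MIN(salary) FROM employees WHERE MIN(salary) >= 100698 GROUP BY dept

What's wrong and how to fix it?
Bug: Aggregates like MIN are computed per group after WHERE runs

Fix: Replace WHERE with HAVING after the GROUP BY

Corrected query:
SELECT dept, MIN(salary) FROM employees GROUP BY dept HAVING MIN(salary) >= 100698

Result:
dept    | MIN(salary)
--------+------------
Finance | 105829     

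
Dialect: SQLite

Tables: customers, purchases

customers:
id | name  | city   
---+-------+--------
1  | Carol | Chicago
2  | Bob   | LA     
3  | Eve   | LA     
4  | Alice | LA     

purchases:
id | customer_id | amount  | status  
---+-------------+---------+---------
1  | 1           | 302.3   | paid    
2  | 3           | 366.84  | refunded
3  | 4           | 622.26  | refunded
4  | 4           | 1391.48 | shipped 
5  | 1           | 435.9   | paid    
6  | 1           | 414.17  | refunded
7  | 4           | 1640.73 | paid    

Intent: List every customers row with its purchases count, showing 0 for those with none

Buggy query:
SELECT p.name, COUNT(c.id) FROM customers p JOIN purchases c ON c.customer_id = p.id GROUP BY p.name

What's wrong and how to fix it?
Bug: INNER JOIN drops customers rows that have no matching purchases rows

Fix: Use LEFT JOIN so parents without children still appear (COUNT(c.id) gives 0)

Corrected query:
SELECT p.name, COUNT(c.id) FROM customers p LEFT JOIN purchases c ON c.customer_id = p.id GROUP BY p.name

Result:
name  | COUNT(c.id)
------+------------
Alice | 3          
Bob   | 0          
Carol | 3          
Eve   | 1          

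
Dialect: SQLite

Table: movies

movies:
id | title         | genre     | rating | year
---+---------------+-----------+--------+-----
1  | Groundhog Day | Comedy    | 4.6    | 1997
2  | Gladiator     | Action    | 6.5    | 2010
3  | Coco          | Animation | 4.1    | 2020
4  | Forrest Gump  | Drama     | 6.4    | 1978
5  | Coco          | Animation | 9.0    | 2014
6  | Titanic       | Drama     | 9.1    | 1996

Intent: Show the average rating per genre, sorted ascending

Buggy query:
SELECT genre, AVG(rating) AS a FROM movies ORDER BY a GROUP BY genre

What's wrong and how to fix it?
Bug: GROUP BY must precede ORDER BY

Fix: Move ORDER BY to the end, after GROUP BY

Corrected query:
SELECT genre, AVG(rating) AS a FROM movies GROUP BY genre ORDER BY a

Result:
genre     | a   
----------+-----
Comedy    | 4.6 
Action    | 6.5 
Animation | 6.55
Drama     | 7.75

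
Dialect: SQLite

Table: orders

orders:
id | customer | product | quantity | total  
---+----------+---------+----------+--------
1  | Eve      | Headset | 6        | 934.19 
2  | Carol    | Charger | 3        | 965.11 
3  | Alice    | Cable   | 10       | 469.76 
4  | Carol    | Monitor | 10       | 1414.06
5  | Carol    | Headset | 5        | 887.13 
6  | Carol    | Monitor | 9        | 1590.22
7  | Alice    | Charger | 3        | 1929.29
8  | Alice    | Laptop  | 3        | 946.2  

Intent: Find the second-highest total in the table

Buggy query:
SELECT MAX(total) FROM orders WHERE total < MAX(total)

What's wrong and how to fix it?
Bug: The inner MAX is an aggregate inside WHERE, which is not allowed

Fix: Compute the overall MAX in a subquery, then take MAX of rows below it

Corrected query:
SELECT MAX(total) FROM orders WHERE total < (SELECT MAX(total) FROM orders)

Result:
MAX(total)
----------
1590.22   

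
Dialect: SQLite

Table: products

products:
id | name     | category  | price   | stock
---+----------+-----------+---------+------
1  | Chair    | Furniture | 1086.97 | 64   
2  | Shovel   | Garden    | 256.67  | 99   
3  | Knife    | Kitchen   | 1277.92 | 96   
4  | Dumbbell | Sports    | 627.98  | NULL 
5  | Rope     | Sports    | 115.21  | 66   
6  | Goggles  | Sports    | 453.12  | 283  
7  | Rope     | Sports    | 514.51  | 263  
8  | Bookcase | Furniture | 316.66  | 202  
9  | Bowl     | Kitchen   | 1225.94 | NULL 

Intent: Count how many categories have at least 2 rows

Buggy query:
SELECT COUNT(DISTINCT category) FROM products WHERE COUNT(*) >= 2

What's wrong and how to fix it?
Bug: WHERE filters individual rows, not groups, so a group-level COUNT is invalid there

Fix: Use a subquery that GROUPs and filters with HAVING, then count its rows

Corrected query:
SELECT COUNT(*) FROM (SELECT category FROM products GROUP BY category HAVING COUNT(*) >= 2)

Result:
COUNT(*)
--------
3       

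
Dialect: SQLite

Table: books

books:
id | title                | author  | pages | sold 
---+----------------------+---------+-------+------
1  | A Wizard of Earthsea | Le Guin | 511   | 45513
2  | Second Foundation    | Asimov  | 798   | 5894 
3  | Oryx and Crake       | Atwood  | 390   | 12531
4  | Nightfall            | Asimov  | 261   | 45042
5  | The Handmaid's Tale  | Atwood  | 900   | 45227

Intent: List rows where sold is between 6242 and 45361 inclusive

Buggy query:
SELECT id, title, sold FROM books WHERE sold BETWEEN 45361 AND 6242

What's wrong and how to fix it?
Bug: The bounds are reversed; BETWEEN a AND b requires a <= b to match anything

Fix: Swap the bounds so the smaller value comes first

Corrected query:
SELECT id, title, sold FROM books WHERE sold BETWEEN 6242 AND 45361

Result:
id | title               | sold 
---+---------------------+------
3  | Oryx and Crake      | 12531
4  | Nightfall           | 45042
5  | The Handmaid's Tale | 45227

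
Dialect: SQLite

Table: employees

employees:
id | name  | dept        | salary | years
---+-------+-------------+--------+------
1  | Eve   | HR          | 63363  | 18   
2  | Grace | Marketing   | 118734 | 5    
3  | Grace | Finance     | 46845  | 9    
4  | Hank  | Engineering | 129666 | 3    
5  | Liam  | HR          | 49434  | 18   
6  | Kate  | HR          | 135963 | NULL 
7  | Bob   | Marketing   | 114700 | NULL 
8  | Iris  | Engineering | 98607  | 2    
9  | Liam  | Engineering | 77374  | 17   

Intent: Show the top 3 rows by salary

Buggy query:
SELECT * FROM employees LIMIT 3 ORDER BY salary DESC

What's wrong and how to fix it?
Bug: LIMIT must come after ORDER BY

Fix: Swap the clauses: ORDER BY first, then LIMIT

Corrected query:
SELECT * FROM employees ORDER BY salary DESC LIMIT 3

Result:
id | name  | dept        | salary | years
---+-------+-------------+--------+------
6  | Kate  | HR          | 135963 | NULL 
4  | Hank  | Engineering | 129666 | 3    
2  | Grace | Marketing   | 118734 | 5    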